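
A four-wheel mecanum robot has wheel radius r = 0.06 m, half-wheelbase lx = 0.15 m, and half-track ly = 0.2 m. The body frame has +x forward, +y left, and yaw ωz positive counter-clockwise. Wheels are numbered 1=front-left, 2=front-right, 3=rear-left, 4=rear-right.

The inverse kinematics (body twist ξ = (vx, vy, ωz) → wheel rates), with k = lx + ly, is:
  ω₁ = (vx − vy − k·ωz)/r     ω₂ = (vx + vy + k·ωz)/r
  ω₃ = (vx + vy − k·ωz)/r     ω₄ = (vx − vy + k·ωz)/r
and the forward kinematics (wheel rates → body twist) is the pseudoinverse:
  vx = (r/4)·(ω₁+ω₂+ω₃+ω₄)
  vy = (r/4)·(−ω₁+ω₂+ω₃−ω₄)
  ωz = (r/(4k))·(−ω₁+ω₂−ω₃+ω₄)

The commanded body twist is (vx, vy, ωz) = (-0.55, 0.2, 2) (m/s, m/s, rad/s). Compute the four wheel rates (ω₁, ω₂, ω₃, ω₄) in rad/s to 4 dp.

(-24.1667, 5.8333, -17.5000, -0.8333)

k = lx + ly = 0.15 + 0.2 = 0.3500;  k·ωz = 0.3500·2 = 0.7000
ω₁ (FL) = (vx − vy − k·ωz)/r = -1.4500/0.06 = -24.1667
ω₂ (FR) = (vx + vy + k·ωz)/r = 0.3500/0.06 = 5.8333
ω₃ (RL) = (vx + vy − k·ωz)/r = -1.0500/0.06 = -17.5000
ω₄ (RR) = (vx − vy + k·ωz)/r = -0.0500/0.06 = -0.8333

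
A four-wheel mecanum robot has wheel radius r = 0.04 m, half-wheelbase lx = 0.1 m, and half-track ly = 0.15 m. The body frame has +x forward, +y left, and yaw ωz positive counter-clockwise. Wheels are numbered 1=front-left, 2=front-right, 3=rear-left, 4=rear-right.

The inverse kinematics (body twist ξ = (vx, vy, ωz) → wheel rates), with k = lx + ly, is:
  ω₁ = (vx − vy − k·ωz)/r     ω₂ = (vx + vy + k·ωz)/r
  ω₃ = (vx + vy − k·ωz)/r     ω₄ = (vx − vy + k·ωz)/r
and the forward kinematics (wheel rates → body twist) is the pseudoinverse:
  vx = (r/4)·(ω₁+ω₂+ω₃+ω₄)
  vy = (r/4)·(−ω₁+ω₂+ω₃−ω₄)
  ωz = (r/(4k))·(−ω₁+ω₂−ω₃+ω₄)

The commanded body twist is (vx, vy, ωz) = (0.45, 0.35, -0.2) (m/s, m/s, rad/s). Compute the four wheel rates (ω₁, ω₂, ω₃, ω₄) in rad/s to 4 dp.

(3.7500, 18.7500, 21.2500, 1.2500)

k = lx + ly = 0.1 + 0.15 = 0.2500;  k·ωz = 0.2500·-0.2 = -0.0500
ω₁ (FL) = (vx − vy − k·ωz)/r = 0.1500/0.04 = 3.7500
ω₂ (FR) = (vx + vy + k·ωz)/r = 0.7500/0.04 = 18.7500
ω₃ (RL) = (vx + vy − k·ωz)/r = 0.8500/0.04 = 21.2500
ω₄ (RR) = (vx − vy + k·ωz)/r = 0.0500/0.04 = 1.2500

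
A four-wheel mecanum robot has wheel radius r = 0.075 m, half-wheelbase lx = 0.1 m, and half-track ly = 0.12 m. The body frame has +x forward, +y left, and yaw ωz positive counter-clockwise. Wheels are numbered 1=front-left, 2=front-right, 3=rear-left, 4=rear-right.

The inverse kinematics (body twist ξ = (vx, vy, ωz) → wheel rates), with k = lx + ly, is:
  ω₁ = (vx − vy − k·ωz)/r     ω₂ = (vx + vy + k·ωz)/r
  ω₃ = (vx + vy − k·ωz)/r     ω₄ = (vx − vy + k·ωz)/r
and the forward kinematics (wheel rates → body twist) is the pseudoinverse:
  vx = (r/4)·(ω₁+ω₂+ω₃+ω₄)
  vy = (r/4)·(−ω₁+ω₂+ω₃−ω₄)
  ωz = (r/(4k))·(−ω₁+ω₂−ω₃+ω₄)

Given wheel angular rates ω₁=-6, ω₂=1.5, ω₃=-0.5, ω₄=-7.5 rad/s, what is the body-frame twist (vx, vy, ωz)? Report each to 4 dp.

(-0.2344, 0.2719, 0.0426)

k = lx + ly = 0.1 + 0.12 = 0.2200
ω₁+ω₂+ω₃+ω₄ = -12.5000  →  vx = (0.075/4)·-12.5000 = -0.2344
−ω₁+ω₂+ω₃−ω₄ = 14.5000  →  vy = (0.075/4)·14.5000 = 0.2719
−ω₁+ω₂−ω₃+ω₄ = 0.5000  →  ωz = (0.075/0.8800)·0.5000 = 0.0426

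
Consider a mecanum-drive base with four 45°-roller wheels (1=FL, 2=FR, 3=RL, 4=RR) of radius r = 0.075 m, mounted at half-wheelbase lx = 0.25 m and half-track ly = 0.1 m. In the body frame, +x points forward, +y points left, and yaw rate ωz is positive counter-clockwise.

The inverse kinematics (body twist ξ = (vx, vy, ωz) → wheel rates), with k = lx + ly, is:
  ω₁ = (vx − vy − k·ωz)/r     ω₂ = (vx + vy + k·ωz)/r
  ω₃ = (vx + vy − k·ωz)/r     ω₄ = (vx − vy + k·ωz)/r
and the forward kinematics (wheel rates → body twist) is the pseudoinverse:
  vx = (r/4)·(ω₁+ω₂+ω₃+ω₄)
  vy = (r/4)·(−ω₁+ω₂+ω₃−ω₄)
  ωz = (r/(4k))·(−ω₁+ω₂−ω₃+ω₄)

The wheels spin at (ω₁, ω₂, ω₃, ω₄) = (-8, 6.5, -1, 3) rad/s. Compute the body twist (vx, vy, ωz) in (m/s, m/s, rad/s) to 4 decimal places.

(0.0094, 0.1969, 0.9911)

k = lx + ly = 0.25 + 0.1 = 0.3500
ω₁+ω₂+ω₃+ω₄ = 0.5000  →  vx = (0.075/4)·0.5000 = 0.0094
−ω₁+ω₂+ω₃−ω₄ = 10.5000  →  vy = (0.075/4)·10.5000 = 0.1969
−ω₁+ω₂−ω₃+ω₄ = 18.5000  →  ωz = (0.075/1.4000)·18.5000 = 0.9911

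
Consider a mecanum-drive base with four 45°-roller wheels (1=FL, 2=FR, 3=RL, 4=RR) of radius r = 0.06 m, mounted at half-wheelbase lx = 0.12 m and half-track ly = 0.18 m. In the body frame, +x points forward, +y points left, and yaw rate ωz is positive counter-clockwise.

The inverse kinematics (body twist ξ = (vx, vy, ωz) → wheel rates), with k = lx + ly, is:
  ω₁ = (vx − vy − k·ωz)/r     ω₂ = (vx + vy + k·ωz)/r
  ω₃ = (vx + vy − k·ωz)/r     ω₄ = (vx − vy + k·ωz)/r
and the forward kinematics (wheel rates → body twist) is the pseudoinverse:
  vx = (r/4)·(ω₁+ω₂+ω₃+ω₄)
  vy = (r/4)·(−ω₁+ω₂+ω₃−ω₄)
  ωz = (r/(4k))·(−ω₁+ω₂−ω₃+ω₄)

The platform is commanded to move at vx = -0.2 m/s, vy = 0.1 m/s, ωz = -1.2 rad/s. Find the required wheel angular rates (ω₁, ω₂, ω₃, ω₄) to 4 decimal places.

(1.0000, -7.6667, 4.3333, -11.0000)

k = lx + ly = 0.12 + 0.18 = 0.3000;  k·ωz = 0.3000·-1.2 = -0.3600
ω₁ (FL) = (vx − vy − k·ωz)/r = 0.0600/0.06 = 1.0000
ω₂ (FR) = (vx + vy + k·ωz)/r = -0.4600/0.06 = -7.6667
ω₃ (RL) = (vx + vy − k·ωz)/r = 0.2600/0.06 = 4.3333
ω₄ (RR) = (vx − vy + k·ωz)/r = -0.6600/0.06 = -11.0000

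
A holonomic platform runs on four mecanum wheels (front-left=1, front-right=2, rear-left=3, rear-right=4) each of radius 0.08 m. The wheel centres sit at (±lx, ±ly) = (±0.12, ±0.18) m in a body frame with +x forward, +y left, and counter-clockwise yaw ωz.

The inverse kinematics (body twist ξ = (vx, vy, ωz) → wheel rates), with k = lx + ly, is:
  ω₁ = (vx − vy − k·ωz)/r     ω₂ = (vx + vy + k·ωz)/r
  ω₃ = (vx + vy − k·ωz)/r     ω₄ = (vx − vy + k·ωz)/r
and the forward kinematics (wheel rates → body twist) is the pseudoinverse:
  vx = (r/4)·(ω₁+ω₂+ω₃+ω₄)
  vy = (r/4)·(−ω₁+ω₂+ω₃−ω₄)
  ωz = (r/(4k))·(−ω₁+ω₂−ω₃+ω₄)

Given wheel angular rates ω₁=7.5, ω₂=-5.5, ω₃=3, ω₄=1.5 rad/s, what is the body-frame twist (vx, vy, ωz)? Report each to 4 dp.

k = lx + ly = 0.12 + 0.18 = 0.3000
ω₁+ω₂+ω₃+ω₄ = 6.5000  →  vx = (0.08/4)·6.5000 = 0.1300
−ω₁+ω₂+ω₃−ω₄ = -11.5000  →  vy = (0.08/4)·-11.5000 = -0.2300
−ω₁+ω₂−ω₃+ω₄ = -14.5000  →  ωz = (0.08/1.2000)·-14.5000 = -0.9667

(0.1300, -0.2300, -0.9667)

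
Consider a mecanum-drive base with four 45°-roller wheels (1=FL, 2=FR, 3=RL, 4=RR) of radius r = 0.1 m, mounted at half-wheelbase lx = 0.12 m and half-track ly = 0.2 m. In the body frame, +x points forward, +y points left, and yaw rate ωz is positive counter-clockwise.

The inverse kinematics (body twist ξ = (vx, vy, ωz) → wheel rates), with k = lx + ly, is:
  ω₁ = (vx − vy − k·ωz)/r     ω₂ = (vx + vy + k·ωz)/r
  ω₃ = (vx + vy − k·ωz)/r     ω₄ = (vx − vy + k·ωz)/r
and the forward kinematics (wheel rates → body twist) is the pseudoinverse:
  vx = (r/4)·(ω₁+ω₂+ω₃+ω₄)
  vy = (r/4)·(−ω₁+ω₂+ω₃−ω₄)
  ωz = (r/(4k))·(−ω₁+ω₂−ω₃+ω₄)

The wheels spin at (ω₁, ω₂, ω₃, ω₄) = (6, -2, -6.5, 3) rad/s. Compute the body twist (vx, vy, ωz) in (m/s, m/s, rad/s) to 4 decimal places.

(0.0125, -0.4375, 0.1172)

k = lx + ly = 0.12 + 0.2 = 0.3200
ω₁+ω₂+ω₃+ω₄ = 0.5000  →  vx = (0.1/4)·0.5000 = 0.0125
−ω₁+ω₂+ω₃−ω₄ = -17.5000  →  vy = (0.1/4)·-17.5000 = -0.4375
−ω₁+ω₂−ω₃+ω₄ = 1.5000  →  ωz = (0.1/1.2800)·1.5000 = 0.1172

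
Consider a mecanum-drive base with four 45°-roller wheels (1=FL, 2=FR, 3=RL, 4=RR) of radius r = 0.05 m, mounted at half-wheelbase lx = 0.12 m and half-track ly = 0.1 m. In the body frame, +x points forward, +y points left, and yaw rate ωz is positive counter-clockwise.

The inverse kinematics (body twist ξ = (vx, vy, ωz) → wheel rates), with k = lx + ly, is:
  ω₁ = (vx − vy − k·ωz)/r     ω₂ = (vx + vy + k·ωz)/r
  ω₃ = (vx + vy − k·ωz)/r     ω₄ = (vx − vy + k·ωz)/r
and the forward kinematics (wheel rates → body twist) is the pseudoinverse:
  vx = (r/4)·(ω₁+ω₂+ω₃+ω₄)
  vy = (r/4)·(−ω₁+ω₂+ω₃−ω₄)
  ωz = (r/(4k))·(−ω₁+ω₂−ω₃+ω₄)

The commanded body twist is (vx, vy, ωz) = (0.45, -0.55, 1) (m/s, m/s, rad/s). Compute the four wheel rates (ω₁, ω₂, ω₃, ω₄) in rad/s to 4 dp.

k = lx + ly = 0.12 + 0.1 = 0.2200;  k·ωz = 0.2200·1 = 0.2200
ω₁ (FL) = (vx − vy − k·ωz)/r = 0.7800/0.05 = 15.6000
ω₂ (FR) = (vx + vy + k·ωz)/r = 0.1200/0.05 = 2.4000
ω₃ (RL) = (vx + vy − k·ωz)/r = -0.3200/0.05 = -6.4000
ω₄ (RR) = (vx − vy + k·ωz)/r = 1.2200/0.05 = 24.4000

(15.6000, 2.4000, -6.4000, 24.4000)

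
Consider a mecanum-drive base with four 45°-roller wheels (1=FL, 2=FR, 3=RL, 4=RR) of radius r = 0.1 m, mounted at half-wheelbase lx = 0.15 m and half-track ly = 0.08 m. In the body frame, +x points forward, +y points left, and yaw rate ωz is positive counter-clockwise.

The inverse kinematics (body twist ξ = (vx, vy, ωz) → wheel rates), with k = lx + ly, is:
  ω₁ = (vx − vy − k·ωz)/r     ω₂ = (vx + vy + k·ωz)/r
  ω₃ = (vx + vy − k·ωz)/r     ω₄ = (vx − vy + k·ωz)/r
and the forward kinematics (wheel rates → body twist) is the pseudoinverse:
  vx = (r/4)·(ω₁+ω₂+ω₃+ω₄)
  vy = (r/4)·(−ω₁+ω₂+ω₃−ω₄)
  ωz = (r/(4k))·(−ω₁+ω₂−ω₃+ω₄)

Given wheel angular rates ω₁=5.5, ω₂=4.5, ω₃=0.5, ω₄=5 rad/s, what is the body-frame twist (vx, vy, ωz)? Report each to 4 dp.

k = lx + ly = 0.15 + 0.08 = 0.2300
ω₁+ω₂+ω₃+ω₄ = 15.5000  →  vx = (0.1/4)·15.5000 = 0.3875
−ω₁+ω₂+ω₃−ω₄ = -5.5000  →  vy = (0.1/4)·-5.5000 = -0.1375
−ω₁+ω₂−ω₃+ω₄ = 3.5000  →  ωz = (0.1/0.9200)·3.5000 = 0.3804

(0.3875, -0.1375, 0.3804)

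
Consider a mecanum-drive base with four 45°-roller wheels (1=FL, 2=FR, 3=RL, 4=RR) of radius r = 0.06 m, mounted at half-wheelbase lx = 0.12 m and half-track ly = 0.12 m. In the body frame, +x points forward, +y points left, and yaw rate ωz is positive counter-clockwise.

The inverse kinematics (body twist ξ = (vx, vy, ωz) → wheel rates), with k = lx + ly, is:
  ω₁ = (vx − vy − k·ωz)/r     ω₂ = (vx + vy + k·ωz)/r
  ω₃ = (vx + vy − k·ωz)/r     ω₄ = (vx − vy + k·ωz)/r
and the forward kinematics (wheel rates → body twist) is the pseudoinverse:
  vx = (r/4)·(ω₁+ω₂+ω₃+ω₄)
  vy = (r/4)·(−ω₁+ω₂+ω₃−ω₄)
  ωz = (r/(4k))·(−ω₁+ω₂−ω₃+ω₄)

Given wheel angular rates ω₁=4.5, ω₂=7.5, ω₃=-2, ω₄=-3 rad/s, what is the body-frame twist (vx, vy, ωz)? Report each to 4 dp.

(0.1050, 0.0600, 0.1250)

k = lx + ly = 0.12 + 0.12 = 0.2400
ω₁+ω₂+ω₃+ω₄ = 7.0000  →  vx = (0.06/4)·7.0000 = 0.1050
−ω₁+ω₂+ω₃−ω₄ = 4.0000  →  vy = (0.06/4)·4.0000 = 0.0600
−ω₁+ω₂−ω₃+ω₄ = 2.0000  →  ωz = (0.06/0.9600)·2.0000 = 0.1250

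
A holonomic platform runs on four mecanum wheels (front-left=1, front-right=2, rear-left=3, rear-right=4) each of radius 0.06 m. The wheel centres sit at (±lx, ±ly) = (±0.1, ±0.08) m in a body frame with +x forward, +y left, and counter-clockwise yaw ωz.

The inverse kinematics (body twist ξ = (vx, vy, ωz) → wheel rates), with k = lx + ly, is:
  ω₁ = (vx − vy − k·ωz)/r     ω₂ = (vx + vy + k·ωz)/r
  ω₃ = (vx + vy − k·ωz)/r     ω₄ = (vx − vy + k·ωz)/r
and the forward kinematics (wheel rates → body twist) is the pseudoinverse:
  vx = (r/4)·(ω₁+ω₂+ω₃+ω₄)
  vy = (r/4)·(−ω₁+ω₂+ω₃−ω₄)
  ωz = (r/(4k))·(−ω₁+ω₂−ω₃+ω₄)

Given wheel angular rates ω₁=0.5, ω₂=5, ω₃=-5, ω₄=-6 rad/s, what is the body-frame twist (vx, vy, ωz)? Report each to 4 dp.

(-0.0825, 0.0825, 0.2917)

k = lx + ly = 0.1 + 0.08 = 0.1800
ω₁+ω₂+ω₃+ω₄ = -5.5000  →  vx = (0.06/4)·-5.5000 = -0.0825
−ω₁+ω₂+ω₃−ω₄ = 5.5000  →  vy = (0.06/4)·5.5000 = 0.0825
−ω₁+ω₂−ω₃+ω₄ = 3.5000  →  ωz = (0.06/0.7200)·3.5000 = 0.2917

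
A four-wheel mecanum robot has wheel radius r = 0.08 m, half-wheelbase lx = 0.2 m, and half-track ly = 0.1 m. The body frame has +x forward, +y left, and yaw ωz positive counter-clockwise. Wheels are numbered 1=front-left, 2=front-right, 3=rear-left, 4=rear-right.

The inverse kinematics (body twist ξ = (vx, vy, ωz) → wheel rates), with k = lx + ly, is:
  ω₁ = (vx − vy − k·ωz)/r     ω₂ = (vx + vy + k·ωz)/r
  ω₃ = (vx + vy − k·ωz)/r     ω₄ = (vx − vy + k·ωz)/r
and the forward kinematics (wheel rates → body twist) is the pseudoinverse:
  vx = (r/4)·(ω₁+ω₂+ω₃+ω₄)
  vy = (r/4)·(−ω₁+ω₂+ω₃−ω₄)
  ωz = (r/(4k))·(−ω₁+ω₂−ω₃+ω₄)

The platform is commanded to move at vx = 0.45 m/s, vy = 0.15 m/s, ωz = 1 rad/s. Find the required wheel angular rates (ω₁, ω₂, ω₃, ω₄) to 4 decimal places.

k = lx + ly = 0.2 + 0.1 = 0.3000;  k·ωz = 0.3000·1 = 0.3000
ω₁ (FL) = (vx − vy − k·ωz)/r = 0.0000/0.08 = 0.0000
ω₂ (FR) = (vx + vy + k·ωz)/r = 0.9000/0.08 = 11.2500
ω₃ (RL) = (vx + vy − k·ωz)/r = 0.3000/0.08 = 3.7500
ω₄ (RR) = (vx − vy + k·ωz)/r = 0.6000/0.08 = 7.5000

(0.0000, 11.2500, 3.7500, 7.5000)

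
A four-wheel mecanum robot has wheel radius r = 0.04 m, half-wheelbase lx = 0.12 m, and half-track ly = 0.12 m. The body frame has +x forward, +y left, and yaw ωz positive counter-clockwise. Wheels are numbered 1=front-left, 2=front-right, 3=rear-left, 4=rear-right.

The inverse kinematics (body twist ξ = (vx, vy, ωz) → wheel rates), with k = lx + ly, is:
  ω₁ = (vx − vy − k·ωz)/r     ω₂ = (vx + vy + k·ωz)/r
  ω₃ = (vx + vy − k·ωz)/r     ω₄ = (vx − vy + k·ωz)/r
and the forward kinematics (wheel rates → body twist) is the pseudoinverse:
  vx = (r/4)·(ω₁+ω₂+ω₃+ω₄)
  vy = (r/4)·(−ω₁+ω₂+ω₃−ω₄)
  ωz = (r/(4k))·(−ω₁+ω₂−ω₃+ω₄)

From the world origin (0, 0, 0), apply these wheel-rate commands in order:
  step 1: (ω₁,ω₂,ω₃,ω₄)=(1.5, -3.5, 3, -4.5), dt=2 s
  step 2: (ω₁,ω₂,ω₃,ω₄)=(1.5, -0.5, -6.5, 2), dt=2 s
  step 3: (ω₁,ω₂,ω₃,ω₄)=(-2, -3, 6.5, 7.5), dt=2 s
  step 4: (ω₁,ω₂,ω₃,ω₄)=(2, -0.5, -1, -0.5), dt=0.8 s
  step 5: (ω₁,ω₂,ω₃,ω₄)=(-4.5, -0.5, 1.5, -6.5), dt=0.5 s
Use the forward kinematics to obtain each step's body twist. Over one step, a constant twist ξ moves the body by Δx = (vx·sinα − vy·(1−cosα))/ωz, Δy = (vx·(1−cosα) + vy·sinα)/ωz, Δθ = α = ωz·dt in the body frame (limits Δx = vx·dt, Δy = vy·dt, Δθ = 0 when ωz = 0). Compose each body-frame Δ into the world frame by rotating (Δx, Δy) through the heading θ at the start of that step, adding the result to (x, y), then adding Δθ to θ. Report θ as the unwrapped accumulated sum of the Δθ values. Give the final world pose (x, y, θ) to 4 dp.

step 1: ξ=(vx,vy,ωz)=(-0.0350, 0.0250, -0.5208), dt=2.0 → body Δ=(-0.0342, 0.0747, -1.0417) → world pose (-0.0342, 0.0747, -1.0417)
step 2: ξ=(vx,vy,ωz)=(-0.0350, -0.1050, 0.2708), dt=2.0 → body Δ=(-0.0111, -0.2184, 0.5417) → world pose (-0.2284, -0.0259, -0.5000)
step 3: ξ=(vx,vy,ωz)=(0.0900, -0.0200, 0.0000), dt=2.0 → body Δ=(0.1800, -0.0400, 0.0000) → world pose (-0.0896, -0.1473, -0.5000)
step 4: ξ=(vx,vy,ωz)=(0.0000, -0.0300, -0.0833), dt=0.8 → body Δ=(-0.0008, -0.0240, -0.0667) → world pose (-0.1018, -0.1680, -0.5667)
step 5: ξ=(vx,vy,ωz)=(-0.1000, 0.1200, -0.1667), dt=0.5 → body Δ=(-0.0474, 0.0620, -0.0833) → world pose (-0.1085, -0.0902, -0.6500)

(-0.1085, -0.0902, -0.6500)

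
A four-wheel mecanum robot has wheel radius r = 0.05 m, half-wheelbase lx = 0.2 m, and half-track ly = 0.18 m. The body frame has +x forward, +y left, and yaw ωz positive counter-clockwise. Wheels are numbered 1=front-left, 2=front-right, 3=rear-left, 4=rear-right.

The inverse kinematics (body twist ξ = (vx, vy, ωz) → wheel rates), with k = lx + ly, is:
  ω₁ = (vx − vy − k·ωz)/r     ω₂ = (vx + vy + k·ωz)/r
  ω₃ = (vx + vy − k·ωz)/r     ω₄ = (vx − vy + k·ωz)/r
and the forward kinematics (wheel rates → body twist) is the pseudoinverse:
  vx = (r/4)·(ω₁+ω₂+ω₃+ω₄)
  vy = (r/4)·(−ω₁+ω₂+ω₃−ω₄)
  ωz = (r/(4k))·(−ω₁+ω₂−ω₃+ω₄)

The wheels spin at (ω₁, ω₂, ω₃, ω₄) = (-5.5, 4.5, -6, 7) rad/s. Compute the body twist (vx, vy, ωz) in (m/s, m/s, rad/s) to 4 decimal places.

k = lx + ly = 0.2 + 0.18 = 0.3800
ω₁+ω₂+ω₃+ω₄ = 0.0000  →  vx = (0.05/4)·0.0000 = 0.0000
−ω₁+ω₂+ω₃−ω₄ = -3.0000  →  vy = (0.05/4)·-3.0000 = -0.0375
−ω₁+ω₂−ω₃+ω₄ = 23.0000  →  ωz = (0.05/1.5200)·23.0000 = 0.7566

(0.0000, -0.0375, 0.7566)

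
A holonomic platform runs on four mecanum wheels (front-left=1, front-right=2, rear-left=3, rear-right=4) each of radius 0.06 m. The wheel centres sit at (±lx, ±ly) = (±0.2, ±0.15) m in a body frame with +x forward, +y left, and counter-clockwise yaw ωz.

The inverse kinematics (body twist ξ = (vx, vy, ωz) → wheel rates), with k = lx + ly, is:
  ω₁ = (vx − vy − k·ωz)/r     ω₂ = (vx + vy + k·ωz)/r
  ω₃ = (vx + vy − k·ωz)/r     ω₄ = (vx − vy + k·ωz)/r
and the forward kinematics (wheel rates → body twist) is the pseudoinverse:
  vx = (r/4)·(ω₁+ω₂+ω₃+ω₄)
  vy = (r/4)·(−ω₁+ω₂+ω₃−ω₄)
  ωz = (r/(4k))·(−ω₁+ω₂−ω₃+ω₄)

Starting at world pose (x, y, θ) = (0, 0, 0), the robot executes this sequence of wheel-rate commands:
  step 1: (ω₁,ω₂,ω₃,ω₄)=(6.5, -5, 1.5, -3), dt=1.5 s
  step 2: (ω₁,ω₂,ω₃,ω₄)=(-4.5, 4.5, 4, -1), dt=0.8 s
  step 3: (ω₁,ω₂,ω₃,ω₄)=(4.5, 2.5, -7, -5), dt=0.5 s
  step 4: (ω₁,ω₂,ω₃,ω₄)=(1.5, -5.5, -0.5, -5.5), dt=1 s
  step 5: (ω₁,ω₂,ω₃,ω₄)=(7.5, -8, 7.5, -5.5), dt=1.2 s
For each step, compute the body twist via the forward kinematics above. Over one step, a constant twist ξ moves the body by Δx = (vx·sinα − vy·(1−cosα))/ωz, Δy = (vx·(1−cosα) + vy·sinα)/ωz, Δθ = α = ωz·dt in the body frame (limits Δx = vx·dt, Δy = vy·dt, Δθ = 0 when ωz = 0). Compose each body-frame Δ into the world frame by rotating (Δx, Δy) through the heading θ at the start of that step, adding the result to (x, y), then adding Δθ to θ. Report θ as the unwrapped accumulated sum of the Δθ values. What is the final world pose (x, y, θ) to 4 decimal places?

(-0.0986, 0.0704, -2.8714)

step 1: ξ=(vx,vy,ωz)=(0.0000, -0.1050, -0.6857), dt=1.5 → body Δ=(-0.0741, -0.1312, -1.0286) → world pose (-0.0741, -0.1312, -1.0286)
step 2: ξ=(vx,vy,ωz)=(0.0450, 0.2100, 0.1714), dt=0.8 → body Δ=(0.0244, 0.1699, 0.1371) → world pose (0.0840, -0.0644, -0.8914)
step 3: ξ=(vx,vy,ωz)=(-0.0750, -0.0600, 0.0000), dt=0.5 → body Δ=(-0.0375, -0.0300, 0.0000) → world pose (0.0371, -0.0540, -0.8914)
step 4: ξ=(vx,vy,ωz)=(-0.1500, -0.0300, -0.5143), dt=1.0 → body Δ=(-0.1510, 0.0090, -0.5143) → world pose (-0.0507, 0.0691, -1.4057)
step 5: ξ=(vx,vy,ωz)=(0.0225, -0.0375, -1.2214), dt=1.2 → body Δ=(-0.0092, -0.0470, -1.4657) → world pose (-0.0986, 0.0704, -2.8714)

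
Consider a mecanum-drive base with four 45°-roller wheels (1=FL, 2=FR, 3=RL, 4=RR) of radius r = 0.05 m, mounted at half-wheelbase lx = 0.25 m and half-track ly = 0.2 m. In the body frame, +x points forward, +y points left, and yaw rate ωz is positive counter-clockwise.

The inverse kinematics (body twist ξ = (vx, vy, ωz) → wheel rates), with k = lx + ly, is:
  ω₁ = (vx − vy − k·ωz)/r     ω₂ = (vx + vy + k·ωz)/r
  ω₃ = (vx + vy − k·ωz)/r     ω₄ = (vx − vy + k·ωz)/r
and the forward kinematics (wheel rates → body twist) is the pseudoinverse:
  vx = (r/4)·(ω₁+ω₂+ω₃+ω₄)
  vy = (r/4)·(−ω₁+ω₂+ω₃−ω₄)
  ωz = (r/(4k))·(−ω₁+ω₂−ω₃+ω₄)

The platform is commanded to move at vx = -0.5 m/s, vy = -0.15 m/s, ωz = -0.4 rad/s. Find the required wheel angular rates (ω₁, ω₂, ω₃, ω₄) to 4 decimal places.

(-3.4000, -16.6000, -9.4000, -10.6000)

k = lx + ly = 0.25 + 0.2 = 0.4500;  k·ωz = 0.4500·-0.4 = -0.1800
ω₁ (FL) = (vx − vy − k·ωz)/r = -0.1700/0.05 = -3.4000
ω₂ (FR) = (vx + vy + k·ωz)/r = -0.8300/0.05 = -16.6000
ω₃ (RL) = (vx + vy − k·ωz)/r = -0.4700/0.05 = -9.4000
ω₄ (RR) = (vx − vy + k·ωz)/r = -0.5300/0.05 = -10.6000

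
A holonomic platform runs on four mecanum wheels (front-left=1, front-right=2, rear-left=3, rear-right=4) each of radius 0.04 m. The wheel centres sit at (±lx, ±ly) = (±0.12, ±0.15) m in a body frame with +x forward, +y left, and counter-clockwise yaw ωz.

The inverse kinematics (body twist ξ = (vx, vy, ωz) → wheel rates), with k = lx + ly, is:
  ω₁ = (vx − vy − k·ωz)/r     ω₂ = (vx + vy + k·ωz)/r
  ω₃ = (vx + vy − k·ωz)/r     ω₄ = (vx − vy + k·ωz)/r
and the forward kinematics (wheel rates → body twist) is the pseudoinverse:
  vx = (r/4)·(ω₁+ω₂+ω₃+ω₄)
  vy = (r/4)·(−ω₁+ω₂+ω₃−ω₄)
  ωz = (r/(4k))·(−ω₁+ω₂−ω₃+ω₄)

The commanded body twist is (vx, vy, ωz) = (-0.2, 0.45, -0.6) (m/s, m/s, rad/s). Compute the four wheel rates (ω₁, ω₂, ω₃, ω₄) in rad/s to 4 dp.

k = lx + ly = 0.12 + 0.15 = 0.2700;  k·ωz = 0.2700·-0.6 = -0.1620
ω₁ (FL) = (vx − vy − k·ωz)/r = -0.4880/0.04 = -12.2000
ω₂ (FR) = (vx + vy + k·ωz)/r = 0.0880/0.04 = 2.2000
ω₃ (RL) = (vx + vy − k·ωz)/r = 0.4120/0.04 = 10.3000
ω₄ (RR) = (vx − vy + k·ωz)/r = -0.8120/0.04 = -20.3000

(-12.2000, 2.2000, 10.3000, -20.3000)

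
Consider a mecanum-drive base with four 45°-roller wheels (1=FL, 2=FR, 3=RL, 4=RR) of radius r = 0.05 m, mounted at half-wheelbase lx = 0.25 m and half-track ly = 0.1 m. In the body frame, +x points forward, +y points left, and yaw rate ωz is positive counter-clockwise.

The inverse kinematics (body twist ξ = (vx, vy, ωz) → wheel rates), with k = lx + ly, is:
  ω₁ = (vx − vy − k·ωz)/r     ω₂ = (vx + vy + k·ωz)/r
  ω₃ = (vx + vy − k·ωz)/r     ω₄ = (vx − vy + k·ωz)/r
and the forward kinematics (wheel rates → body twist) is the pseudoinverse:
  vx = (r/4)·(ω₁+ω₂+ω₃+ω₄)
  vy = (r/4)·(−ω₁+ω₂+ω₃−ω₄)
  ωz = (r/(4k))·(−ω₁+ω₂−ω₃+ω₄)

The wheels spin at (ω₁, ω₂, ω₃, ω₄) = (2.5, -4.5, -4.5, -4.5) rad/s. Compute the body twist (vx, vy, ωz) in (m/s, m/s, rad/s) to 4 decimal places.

(-0.1375, -0.0875, -0.2500)

k = lx + ly = 0.25 + 0.1 = 0.3500
ω₁+ω₂+ω₃+ω₄ = -11.0000  →  vx = (0.05/4)·-11.0000 = -0.1375
−ω₁+ω₂+ω₃−ω₄ = -7.0000  →  vy = (0.05/4)·-7.0000 = -0.0875
−ω₁+ω₂−ω₃+ω₄ = -7.0000  →  ωz = (0.05/1.4000)·-7.0000 = -0.2500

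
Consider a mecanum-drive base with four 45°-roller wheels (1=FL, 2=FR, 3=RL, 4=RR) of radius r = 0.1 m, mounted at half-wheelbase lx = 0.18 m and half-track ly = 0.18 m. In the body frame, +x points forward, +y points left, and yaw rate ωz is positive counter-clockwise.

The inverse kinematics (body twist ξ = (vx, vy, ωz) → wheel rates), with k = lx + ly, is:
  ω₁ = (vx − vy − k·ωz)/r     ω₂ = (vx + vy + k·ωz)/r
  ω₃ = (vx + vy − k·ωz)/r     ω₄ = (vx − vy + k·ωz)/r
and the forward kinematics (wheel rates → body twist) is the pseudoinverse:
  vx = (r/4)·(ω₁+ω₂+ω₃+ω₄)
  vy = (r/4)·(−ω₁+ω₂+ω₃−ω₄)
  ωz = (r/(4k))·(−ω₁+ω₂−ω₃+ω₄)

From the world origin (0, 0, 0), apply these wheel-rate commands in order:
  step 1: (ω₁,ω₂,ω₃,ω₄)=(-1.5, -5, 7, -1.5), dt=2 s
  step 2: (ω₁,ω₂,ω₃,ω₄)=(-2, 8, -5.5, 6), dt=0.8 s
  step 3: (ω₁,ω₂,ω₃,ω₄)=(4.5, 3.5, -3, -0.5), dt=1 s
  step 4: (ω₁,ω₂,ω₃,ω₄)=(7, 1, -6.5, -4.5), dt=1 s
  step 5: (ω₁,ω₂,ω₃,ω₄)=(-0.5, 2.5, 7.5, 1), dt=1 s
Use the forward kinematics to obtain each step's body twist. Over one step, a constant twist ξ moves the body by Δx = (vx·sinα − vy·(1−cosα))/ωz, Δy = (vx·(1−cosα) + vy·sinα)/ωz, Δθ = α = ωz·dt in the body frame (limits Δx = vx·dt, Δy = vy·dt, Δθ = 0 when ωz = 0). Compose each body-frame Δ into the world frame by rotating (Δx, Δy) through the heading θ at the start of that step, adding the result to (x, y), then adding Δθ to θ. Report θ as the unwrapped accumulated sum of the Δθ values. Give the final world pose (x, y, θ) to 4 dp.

(0.4263, -0.2137, -0.8889)

step 1: ξ=(vx,vy,ωz)=(-0.0250, 0.1250, -0.8333), dt=2.0 → body Δ=(0.1345, 0.1822, -1.6667) → world pose (0.1345, 0.1822, -1.6667)
step 2: ξ=(vx,vy,ωz)=(0.1625, -0.0375, 1.4931), dt=0.8 → body Δ=(0.1171, 0.0455, 1.1944) → world pose (0.1686, 0.0613, -0.4722)
step 3: ξ=(vx,vy,ωz)=(0.1125, -0.0875, 0.1042), dt=1.0 → body Δ=(0.1168, -0.0815, 0.1042) → world pose (0.2356, -0.0645, -0.3681)
step 4: ξ=(vx,vy,ωz)=(-0.0750, -0.2000, -0.2778), dt=1.0 → body Δ=(-0.1016, -0.1871, -0.2778) → world pose (0.0734, -0.2024, -0.6458)
step 5: ξ=(vx,vy,ωz)=(0.2625, 0.2375, -0.2431), dt=1.0 → body Δ=(0.2886, 0.2034, -0.2431) → world pose (0.4263, -0.2137, -0.8889)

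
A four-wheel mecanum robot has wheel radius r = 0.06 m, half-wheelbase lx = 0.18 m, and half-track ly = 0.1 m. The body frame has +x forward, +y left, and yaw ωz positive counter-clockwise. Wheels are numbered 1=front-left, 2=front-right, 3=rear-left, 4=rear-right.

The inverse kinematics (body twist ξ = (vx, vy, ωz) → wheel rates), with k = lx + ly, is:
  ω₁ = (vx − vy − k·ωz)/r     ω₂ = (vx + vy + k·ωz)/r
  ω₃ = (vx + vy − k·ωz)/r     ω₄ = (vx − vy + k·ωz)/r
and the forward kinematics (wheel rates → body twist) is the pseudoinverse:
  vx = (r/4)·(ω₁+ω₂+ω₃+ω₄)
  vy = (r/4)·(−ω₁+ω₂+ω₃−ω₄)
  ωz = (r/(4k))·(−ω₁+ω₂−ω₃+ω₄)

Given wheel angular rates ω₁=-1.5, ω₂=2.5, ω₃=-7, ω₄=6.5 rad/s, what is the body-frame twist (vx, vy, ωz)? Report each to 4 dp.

k = lx + ly = 0.18 + 0.1 = 0.2800
ω₁+ω₂+ω₃+ω₄ = 0.5000  →  vx = (0.06/4)·0.5000 = 0.0075
−ω₁+ω₂+ω₃−ω₄ = -9.5000  →  vy = (0.06/4)·-9.5000 = -0.1425
−ω₁+ω₂−ω₃+ω₄ = 17.5000  →  ωz = (0.06/1.1200)·17.5000 = 0.9375

(0.0075, -0.1425, 0.9375)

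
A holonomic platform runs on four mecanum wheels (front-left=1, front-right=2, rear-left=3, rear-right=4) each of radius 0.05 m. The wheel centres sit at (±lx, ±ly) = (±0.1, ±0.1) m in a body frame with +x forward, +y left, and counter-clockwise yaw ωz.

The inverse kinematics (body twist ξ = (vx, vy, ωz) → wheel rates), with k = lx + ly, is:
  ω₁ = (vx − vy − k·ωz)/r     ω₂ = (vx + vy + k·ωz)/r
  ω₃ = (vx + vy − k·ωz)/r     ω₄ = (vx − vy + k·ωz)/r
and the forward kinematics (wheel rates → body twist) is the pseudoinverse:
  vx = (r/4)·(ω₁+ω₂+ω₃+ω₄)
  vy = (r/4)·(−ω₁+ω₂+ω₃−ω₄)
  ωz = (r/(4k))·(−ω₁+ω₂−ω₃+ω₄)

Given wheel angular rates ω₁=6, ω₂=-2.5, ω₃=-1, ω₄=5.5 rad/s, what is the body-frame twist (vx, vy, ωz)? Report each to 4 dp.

k = lx + ly = 0.1 + 0.1 = 0.2000
ω₁+ω₂+ω₃+ω₄ = 8.0000  →  vx = (0.05/4)·8.0000 = 0.1000
−ω₁+ω₂+ω₃−ω₄ = -15.0000  →  vy = (0.05/4)·-15.0000 = -0.1875
−ω₁+ω₂−ω₃+ω₄ = -2.0000  →  ωz = (0.05/0.8000)·-2.0000 = -0.1250

(0.1000, -0.1875, -0.1250)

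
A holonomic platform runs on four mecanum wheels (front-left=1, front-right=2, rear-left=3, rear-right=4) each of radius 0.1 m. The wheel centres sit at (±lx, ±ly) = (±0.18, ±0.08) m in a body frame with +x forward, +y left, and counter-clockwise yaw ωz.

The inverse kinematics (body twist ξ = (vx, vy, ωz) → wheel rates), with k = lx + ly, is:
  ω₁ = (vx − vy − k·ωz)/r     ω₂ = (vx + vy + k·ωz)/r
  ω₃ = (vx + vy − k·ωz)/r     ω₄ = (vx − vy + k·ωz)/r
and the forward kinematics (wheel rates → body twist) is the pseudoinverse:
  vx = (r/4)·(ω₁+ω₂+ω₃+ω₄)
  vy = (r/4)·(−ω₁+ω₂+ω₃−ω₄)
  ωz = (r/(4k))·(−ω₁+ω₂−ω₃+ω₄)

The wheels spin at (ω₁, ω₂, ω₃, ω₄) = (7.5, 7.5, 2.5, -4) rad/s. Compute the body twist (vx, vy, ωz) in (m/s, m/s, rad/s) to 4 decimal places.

k = lx + ly = 0.18 + 0.08 = 0.2600
ω₁+ω₂+ω₃+ω₄ = 13.5000  →  vx = (0.1/4)·13.5000 = 0.3375
−ω₁+ω₂+ω₃−ω₄ = 6.5000  →  vy = (0.1/4)·6.5000 = 0.1625
−ω₁+ω₂−ω₃+ω₄ = -6.5000  →  ωz = (0.1/1.0400)·-6.5000 = -0.6250

(0.3375, 0.1625, -0.6250)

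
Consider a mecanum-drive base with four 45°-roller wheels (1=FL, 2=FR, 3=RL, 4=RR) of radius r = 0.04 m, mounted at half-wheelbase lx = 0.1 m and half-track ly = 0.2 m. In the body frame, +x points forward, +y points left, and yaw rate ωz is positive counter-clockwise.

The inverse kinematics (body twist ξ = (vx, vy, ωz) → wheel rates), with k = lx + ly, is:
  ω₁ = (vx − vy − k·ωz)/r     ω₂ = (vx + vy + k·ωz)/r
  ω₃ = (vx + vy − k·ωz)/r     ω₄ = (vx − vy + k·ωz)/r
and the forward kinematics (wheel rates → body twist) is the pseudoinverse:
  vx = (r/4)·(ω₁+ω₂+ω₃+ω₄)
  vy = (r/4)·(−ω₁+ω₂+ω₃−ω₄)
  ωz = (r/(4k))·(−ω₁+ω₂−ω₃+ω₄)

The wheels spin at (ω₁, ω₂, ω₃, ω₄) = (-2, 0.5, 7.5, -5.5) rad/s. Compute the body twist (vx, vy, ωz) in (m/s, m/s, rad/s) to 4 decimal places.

k = lx + ly = 0.1 + 0.2 = 0.3000
ω₁+ω₂+ω₃+ω₄ = 0.5000  →  vx = (0.04/4)·0.5000 = 0.0050
−ω₁+ω₂+ω₃−ω₄ = 15.5000  →  vy = (0.04/4)·15.5000 = 0.1550
−ω₁+ω₂−ω₃+ω₄ = -10.5000  →  ωz = (0.04/1.2000)·-10.5000 = -0.3500

(0.0050, 0.1550, -0.3500)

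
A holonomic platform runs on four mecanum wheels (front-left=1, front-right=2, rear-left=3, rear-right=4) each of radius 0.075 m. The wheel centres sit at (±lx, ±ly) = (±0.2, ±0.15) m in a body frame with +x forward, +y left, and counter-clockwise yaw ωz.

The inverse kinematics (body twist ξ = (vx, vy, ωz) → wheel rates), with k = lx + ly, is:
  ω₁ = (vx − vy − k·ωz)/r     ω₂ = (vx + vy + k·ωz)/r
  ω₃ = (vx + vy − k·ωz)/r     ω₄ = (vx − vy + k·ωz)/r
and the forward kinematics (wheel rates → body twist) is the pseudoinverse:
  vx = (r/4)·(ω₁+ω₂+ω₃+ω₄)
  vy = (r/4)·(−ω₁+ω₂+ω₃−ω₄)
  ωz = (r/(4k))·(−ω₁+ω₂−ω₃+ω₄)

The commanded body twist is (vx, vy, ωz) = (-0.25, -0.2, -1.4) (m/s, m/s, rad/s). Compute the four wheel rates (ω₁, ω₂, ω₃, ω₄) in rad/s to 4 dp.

k = lx + ly = 0.2 + 0.15 = 0.3500;  k·ωz = 0.3500·-1.4 = -0.4900
ω₁ (FL) = (vx − vy − k·ωz)/r = 0.4400/0.075 = 5.8667
ω₂ (FR) = (vx + vy + k·ωz)/r = -0.9400/0.075 = -12.5333
ω₃ (RL) = (vx + vy − k·ωz)/r = 0.0400/0.075 = 0.5333
ω₄ (RR) = (vx − vy + k·ωz)/r = -0.5400/0.075 = -7.2000

(5.8667, -12.5333, 0.5333, -7.2000)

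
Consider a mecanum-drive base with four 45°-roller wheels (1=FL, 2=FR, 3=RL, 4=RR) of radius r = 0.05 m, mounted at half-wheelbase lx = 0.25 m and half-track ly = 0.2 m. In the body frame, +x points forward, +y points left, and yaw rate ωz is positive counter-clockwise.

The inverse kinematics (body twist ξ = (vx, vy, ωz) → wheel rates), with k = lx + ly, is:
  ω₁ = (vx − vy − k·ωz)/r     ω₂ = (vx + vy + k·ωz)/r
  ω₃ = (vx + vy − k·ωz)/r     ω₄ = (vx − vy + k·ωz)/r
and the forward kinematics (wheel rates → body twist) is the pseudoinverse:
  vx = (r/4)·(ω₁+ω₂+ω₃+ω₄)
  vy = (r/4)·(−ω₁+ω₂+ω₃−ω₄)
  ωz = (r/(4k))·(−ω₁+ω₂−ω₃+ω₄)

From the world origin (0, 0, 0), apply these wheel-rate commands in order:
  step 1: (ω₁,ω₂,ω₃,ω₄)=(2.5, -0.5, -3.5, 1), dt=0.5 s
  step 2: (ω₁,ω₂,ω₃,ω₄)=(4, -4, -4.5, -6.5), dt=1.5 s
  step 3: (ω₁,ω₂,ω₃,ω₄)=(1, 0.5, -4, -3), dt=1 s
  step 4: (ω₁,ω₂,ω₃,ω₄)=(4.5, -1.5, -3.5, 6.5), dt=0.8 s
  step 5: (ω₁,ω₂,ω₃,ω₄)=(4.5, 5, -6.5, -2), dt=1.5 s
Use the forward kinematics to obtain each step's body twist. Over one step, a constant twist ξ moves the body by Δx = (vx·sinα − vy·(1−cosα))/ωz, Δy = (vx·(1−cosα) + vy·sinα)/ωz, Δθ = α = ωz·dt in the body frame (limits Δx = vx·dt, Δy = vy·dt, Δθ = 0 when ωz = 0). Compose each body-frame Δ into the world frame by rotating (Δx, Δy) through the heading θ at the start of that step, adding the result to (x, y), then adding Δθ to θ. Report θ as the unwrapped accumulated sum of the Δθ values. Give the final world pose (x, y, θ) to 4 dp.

(-0.2874, -0.3576, -0.0847)

step 1: ξ=(vx,vy,ωz)=(-0.0063, -0.0938, 0.0417), dt=0.5 → body Δ=(-0.0026, -0.0469, 0.0208) → world pose (-0.0026, -0.0469, 0.0208)
step 2: ξ=(vx,vy,ωz)=(-0.1375, -0.0750, -0.2778), dt=1.5 → body Δ=(-0.2234, -0.0669, -0.4167) → world pose (-0.2246, -0.1185, -0.3958)
step 3: ξ=(vx,vy,ωz)=(-0.0688, -0.0187, 0.0139), dt=1.0 → body Δ=(-0.0686, -0.0192, 0.0139) → world pose (-0.2954, -0.1097, -0.3819)
step 4: ξ=(vx,vy,ωz)=(0.0750, -0.2000, 0.1111), dt=0.8 → body Δ=(0.0670, -0.1571, 0.0889) → world pose (-0.2917, -0.2805, -0.2931)
step 5: ξ=(vx,vy,ωz)=(0.0125, -0.0500, 0.1389), dt=1.5 → body Δ=(0.0264, -0.0725, 0.2083) → world pose (-0.2874, -0.3576, -0.0847)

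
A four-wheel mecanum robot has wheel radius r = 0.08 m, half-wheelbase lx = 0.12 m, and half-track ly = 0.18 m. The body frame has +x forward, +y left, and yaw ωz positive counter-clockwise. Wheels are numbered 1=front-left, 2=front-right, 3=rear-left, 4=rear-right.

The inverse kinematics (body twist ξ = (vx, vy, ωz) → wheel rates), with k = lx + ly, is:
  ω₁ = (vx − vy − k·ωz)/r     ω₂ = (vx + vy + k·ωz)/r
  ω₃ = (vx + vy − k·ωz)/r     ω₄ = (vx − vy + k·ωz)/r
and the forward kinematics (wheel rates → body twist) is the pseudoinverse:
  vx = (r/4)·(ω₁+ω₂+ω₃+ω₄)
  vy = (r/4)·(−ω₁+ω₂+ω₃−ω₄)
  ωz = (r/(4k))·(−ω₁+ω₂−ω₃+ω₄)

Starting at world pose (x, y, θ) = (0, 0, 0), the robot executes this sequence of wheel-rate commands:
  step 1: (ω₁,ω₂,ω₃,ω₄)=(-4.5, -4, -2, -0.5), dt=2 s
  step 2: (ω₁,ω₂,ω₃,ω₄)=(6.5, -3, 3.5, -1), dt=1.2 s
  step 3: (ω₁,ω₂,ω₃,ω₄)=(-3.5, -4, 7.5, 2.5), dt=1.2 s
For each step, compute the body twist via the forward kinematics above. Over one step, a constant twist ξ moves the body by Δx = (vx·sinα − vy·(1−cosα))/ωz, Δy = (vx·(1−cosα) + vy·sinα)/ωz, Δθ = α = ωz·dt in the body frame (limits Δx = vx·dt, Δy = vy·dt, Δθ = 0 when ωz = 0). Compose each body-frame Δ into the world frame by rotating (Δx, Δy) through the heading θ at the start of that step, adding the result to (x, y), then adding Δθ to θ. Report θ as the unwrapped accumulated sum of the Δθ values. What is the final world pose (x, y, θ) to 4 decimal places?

step 1: ξ=(vx,vy,ωz)=(-0.2200, -0.0200, 0.1333), dt=2.0 → body Δ=(-0.4295, -0.0978, 0.2667) → world pose (-0.4295, -0.0978, 0.2667)
step 2: ξ=(vx,vy,ωz)=(0.1200, -0.1000, -0.9333), dt=1.2 → body Δ=(0.0553, -0.1690, -1.1200) → world pose (-0.3317, -0.2463, -0.8533)
step 3: ξ=(vx,vy,ωz)=(0.0500, 0.0900, -0.3667), dt=1.2 → body Δ=(0.0815, 0.0916, -0.4400) → world pose (-0.2091, -0.2475, -1.2933)

(-0.2091, -0.2475, -1.2933)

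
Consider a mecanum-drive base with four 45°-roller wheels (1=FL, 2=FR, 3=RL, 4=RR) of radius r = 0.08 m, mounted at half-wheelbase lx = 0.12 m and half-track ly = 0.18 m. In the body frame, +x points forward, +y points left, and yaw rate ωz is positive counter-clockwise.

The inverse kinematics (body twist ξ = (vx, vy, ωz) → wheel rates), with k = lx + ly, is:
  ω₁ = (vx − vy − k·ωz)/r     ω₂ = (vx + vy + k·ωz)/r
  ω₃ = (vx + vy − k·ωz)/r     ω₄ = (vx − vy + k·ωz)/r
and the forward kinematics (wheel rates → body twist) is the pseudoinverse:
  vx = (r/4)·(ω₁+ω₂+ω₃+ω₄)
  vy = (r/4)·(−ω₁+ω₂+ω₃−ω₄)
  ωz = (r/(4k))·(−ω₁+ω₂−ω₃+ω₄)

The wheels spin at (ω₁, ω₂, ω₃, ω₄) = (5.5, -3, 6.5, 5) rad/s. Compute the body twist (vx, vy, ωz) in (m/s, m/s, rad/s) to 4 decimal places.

k = lx + ly = 0.12 + 0.18 = 0.3000
ω₁+ω₂+ω₃+ω₄ = 14.0000  →  vx = (0.08/4)·14.0000 = 0.2800
−ω₁+ω₂+ω₃−ω₄ = -7.0000  →  vy = (0.08/4)·-7.0000 = -0.1400
−ω₁+ω₂−ω₃+ω₄ = -10.0000  →  ωz = (0.08/1.2000)·-10.0000 = -0.6667

(0.2800, -0.1400, -0.6667)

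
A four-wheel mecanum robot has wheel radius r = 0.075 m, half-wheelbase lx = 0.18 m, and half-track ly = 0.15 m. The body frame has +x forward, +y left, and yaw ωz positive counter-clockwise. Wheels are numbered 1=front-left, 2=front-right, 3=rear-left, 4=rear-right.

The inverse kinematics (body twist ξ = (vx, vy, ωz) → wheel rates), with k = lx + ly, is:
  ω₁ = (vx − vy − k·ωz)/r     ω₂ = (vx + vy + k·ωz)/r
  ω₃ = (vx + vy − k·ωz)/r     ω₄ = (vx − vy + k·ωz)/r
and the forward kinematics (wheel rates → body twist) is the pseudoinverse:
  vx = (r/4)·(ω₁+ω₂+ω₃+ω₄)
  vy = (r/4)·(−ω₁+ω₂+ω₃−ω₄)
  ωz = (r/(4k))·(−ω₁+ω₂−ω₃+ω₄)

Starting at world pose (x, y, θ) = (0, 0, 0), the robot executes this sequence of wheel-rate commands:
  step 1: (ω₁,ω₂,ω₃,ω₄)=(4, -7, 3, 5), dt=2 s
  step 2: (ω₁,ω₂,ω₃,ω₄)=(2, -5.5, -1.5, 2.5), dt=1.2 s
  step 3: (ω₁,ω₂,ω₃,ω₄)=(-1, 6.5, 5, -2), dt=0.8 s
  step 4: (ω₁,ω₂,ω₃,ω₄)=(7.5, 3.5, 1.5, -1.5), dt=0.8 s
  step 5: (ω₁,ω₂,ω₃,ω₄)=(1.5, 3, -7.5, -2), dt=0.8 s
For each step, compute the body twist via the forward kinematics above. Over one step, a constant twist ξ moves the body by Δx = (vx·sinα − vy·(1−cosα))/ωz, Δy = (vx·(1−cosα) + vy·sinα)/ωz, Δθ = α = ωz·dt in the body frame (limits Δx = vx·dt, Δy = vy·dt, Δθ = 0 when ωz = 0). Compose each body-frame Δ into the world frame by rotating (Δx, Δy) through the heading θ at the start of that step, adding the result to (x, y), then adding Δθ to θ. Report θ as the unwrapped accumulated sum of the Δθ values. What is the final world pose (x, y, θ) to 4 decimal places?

(-0.1415, -0.7045, -1.2386)

step 1: ξ=(vx,vy,ωz)=(0.0937, -0.2438, -0.5114), dt=2.0 → body Δ=(-0.0718, -0.4947, -1.0227) → world pose (-0.0718, -0.4947, -1.0227)
step 2: ξ=(vx,vy,ωz)=(-0.0469, -0.2156, -0.1989), dt=1.2 → body Δ=(-0.0864, -0.2496, -0.2386) → world pose (-0.3299, -0.5509, -1.2614)
step 3: ξ=(vx,vy,ωz)=(0.1594, 0.2719, 0.0284), dt=0.8 → body Δ=(0.1250, 0.2189, 0.0227) → world pose (-0.0833, -0.6034, -1.2386)
step 4: ξ=(vx,vy,ωz)=(0.2062, -0.0188, -0.3977), dt=0.8 → body Δ=(0.1599, -0.0408, -0.3182) → world pose (-0.0697, -0.7678, -1.5568)
step 5: ξ=(vx,vy,ωz)=(-0.0938, -0.0750, 0.3977), dt=0.8 → body Δ=(-0.0643, -0.0708, 0.3182) → world pose (-0.1415, -0.7045, -1.2386)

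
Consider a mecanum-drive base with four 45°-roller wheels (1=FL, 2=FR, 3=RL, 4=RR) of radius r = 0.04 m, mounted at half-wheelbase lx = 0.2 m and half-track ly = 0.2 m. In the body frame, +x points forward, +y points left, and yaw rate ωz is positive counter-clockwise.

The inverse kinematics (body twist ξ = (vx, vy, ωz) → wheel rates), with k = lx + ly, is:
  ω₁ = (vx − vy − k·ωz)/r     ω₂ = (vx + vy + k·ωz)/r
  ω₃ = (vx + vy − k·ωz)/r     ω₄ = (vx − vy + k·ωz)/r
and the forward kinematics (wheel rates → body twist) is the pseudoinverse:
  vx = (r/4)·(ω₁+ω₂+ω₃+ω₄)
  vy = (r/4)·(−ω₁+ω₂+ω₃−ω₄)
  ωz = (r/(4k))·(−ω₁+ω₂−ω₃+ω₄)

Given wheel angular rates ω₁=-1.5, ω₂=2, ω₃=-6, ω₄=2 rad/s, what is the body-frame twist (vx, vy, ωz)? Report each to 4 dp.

k = lx + ly = 0.2 + 0.2 = 0.4000
ω₁+ω₂+ω₃+ω₄ = -3.5000  →  vx = (0.04/4)·-3.5000 = -0.0350
−ω₁+ω₂+ω₃−ω₄ = -4.5000  →  vy = (0.04/4)·-4.5000 = -0.0450
−ω₁+ω₂−ω₃+ω₄ = 11.5000  →  ωz = (0.04/1.6000)·11.5000 = 0.2875

(-0.0350, -0.0450, 0.2875)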